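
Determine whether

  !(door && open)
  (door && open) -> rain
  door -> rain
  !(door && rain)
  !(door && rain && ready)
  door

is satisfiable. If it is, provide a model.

Case door = True:
  (!door || !rain) forces rain = False.
  Clause (!door || rain) is falsified — contradiction.
Case door = False:
  Clause (door) is falsified — contradiction.
Both cases fail, so the formula is unsatisfiable.

The formula is unsatisfiable.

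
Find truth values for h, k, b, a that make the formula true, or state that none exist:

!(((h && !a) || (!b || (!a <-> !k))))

h=F; k=F; b=T; a=T

  !(((h && !a) || (!b || (!a <-> !k)))) = True
    (h && !a) || (!b || (!a <-> !k)) = False
      h && !a = False
        !a = False
      !b || (!a <-> !k) = False
        !b = False
        !a <-> !k = False
          !a = False
          !k = True
The formula evaluates to True.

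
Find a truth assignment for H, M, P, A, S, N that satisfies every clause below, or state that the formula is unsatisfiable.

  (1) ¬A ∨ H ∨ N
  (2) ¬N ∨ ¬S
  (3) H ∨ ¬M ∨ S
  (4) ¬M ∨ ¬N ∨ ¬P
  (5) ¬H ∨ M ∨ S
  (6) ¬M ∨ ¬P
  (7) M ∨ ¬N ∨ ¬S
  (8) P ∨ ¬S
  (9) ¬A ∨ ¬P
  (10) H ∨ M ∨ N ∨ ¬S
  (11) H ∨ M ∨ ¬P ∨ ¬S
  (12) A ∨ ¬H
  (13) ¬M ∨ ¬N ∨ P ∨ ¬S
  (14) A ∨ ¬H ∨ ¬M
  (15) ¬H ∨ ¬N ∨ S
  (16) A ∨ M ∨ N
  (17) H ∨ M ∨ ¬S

H = True, M = True, P = False, A = True, S = False, N = False

Set H = True.
  then (A ∨ ¬H) forces A = True.
  then (¬A ∨ ¬P) forces P = False.
  then (P ∨ ¬S) forces S = False.
  then (¬H ∨ ¬N ∨ S) forces N = False.
  then (¬H ∨ M ∨ S) forces M = True.
All clauses satisfied.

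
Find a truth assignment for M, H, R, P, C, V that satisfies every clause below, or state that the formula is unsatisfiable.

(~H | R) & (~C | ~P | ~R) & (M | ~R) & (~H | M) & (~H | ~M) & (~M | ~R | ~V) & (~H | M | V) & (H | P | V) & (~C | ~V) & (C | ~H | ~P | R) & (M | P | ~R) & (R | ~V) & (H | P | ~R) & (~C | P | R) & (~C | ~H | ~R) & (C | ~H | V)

Set M = True.
  then (~H | ~M) forces H = False.
Set R = True.
  then (~M | ~R | ~V) forces V = False.
  then (H | P | V) forces P = True.
  then (~C | ~P | ~R) forces C = False.
All clauses satisfied.

M: True, H: False, R: True, P: True, C: False, V: False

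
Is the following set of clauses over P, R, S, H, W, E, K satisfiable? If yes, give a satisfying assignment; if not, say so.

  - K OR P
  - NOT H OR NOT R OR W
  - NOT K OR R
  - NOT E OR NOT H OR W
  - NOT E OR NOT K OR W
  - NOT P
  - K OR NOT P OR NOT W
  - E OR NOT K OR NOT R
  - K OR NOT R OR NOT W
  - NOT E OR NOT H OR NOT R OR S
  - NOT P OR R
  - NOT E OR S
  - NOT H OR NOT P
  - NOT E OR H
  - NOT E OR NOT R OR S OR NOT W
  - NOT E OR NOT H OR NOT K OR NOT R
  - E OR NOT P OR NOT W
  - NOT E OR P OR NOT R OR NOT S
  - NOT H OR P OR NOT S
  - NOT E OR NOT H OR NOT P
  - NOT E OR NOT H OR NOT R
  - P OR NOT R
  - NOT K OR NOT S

UNSATISFIABLE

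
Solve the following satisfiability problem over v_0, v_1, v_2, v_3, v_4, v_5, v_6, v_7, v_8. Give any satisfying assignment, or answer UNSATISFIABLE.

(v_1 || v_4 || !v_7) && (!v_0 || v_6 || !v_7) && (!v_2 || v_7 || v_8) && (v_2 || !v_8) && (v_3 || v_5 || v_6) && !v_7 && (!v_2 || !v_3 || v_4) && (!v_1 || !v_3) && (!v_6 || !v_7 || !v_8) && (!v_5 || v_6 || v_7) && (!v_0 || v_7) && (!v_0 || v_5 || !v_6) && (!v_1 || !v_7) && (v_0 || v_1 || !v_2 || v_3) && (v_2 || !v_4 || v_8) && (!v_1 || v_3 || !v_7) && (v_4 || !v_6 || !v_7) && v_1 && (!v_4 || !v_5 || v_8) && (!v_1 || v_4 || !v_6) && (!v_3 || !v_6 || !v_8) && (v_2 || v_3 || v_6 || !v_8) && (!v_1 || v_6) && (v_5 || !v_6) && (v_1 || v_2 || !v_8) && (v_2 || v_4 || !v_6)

v_0 = False, v_1 = True, v_2 = True, v_3 = False, v_4 = True, v_5 = True, v_6 = True, v_7 = False, v_8 = True

Unit clause (!v_7) forces v_7 = False.
In (!v_0 || v_7) only !v_0 is left, so v_0 = False.
Unit clause (v_1) forces v_1 = True.
In (!v_1 || v_6) only v_6 is left, so v_6 = True.
In (v_5 || !v_6) only v_5 is left, so v_5 = True.
In (!v_1 || !v_3) only !v_3 is left, so v_3 = False.
In (!v_1 || v_4 || !v_6) only v_4 is left, so v_4 = True.
In (!v_4 || !v_5 || v_8) only v_8 is left, so v_8 = True.
In (v_2 || !v_8) only v_2 is left, so v_2 = True.
All clauses satisfied.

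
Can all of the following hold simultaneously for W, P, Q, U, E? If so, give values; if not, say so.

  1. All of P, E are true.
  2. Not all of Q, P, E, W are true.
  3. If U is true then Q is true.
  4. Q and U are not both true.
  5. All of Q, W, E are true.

Case W = True:
  (1) forces P = True.
  (1) forces E = True.
  (2) with P=T, E=T, W=T forces Q = False.
  Constraint (5) is violated (Q=F) — contradiction.
Case W = False:
  Constraint (5) is violated (W=F) — contradiction.
Both cases fail — unsatisfiable.

Unsatisfiable — no assignment works.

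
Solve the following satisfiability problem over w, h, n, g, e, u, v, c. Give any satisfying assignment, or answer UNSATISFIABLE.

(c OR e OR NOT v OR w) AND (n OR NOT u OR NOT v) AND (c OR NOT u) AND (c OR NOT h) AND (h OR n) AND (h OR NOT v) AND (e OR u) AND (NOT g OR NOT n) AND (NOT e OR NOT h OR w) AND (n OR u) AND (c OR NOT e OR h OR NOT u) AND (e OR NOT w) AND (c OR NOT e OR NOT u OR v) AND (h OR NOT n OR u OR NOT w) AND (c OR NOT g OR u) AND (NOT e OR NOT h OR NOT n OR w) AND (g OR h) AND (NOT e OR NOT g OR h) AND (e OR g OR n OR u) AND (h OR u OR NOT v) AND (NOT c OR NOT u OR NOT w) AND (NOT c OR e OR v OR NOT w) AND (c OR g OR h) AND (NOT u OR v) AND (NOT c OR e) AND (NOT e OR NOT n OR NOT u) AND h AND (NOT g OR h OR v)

w=T; h=T; n=T; g=F; e=T; u=F; v=F; c=T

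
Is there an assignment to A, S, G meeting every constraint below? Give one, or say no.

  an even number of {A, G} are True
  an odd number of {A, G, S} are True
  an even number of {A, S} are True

A=T, S=T, G=T

{A, G}: 2 true → even ✓
{A, G, S}: 3 true → odd ✓
{A, S}: 2 true → even ✓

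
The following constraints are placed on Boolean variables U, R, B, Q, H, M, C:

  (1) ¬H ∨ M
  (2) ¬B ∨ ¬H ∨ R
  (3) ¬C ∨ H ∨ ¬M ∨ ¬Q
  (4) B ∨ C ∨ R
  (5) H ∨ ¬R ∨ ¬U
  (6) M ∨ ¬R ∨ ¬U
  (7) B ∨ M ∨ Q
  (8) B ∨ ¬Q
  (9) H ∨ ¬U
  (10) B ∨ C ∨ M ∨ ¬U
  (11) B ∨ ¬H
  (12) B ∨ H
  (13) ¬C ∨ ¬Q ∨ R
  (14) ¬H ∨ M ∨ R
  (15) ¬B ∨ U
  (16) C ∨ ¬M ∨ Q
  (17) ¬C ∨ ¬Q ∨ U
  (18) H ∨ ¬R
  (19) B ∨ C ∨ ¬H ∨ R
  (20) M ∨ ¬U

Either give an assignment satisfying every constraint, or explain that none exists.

U=T; R=T; B=T; Q=F; H=T; M=T; C=T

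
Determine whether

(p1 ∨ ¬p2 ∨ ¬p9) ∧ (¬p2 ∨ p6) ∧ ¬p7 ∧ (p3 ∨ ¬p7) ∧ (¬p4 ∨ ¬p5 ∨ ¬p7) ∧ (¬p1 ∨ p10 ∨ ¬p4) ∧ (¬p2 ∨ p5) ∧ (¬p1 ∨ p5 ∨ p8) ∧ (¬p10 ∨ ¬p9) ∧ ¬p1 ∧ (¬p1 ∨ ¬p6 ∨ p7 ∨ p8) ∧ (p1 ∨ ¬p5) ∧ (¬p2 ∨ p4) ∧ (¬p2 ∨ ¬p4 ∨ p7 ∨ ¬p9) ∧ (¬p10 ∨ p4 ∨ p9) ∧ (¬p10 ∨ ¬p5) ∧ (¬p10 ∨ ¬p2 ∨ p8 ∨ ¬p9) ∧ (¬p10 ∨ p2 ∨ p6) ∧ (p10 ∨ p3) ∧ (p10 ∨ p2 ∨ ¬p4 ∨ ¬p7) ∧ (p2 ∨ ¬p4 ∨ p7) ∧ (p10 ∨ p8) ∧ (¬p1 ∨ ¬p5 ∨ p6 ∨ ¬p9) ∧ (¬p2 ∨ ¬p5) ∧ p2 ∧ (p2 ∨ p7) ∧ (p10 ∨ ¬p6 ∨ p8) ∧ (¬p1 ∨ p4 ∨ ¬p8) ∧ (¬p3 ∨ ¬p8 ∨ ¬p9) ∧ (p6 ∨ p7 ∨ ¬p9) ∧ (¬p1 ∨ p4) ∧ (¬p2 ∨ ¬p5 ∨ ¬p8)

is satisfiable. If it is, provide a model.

UNSATISFIABLE

Case p1 = True:
  Clause (¬p1) is falsified — contradiction.
Case p1 = False:
  (¬p7) forces p7 = False.
  (p1 ∨ ¬p5) forces p5 = False.
  (¬p2 ∨ p5) forces p2 = False.
  Clause (p2) is falsified — contradiction.
Both cases fail, so the formula is unsatisfiable.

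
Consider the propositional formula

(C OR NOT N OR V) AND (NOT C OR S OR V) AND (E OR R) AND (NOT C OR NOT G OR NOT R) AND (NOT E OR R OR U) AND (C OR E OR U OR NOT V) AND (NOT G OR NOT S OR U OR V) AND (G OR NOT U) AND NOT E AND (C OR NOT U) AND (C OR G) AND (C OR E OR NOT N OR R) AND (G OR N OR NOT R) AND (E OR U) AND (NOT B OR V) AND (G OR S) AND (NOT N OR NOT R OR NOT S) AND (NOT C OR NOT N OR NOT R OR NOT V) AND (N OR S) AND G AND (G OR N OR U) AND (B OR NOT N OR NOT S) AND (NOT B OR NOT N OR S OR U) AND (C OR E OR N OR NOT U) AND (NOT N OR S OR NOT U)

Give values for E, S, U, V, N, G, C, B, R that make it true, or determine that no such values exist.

The formula is unsatisfiable.

Case E = True:
  Clause (NOT E) is falsified — contradiction.
Case E = False:
  (E OR R) forces R = True.
  (E OR U) forces U = True.
  (G OR NOT U) forces G = True.
  (NOT C OR NOT G OR NOT R) forces C = False.
  Clause (C OR NOT U) is falsified — contradiction.
Both cases fail, so the formula is unsatisfiable.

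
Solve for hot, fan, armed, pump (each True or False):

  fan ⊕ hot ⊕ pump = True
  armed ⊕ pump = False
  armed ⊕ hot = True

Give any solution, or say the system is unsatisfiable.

hot = True, fan = False, armed = False, pump = False

fan ⊕ hot ⊕ pump = F ⊕ T ⊕ F = True ✓
armed ⊕ pump = F ⊕ F = False ✓
armed ⊕ hot = F ⊕ T = True ✓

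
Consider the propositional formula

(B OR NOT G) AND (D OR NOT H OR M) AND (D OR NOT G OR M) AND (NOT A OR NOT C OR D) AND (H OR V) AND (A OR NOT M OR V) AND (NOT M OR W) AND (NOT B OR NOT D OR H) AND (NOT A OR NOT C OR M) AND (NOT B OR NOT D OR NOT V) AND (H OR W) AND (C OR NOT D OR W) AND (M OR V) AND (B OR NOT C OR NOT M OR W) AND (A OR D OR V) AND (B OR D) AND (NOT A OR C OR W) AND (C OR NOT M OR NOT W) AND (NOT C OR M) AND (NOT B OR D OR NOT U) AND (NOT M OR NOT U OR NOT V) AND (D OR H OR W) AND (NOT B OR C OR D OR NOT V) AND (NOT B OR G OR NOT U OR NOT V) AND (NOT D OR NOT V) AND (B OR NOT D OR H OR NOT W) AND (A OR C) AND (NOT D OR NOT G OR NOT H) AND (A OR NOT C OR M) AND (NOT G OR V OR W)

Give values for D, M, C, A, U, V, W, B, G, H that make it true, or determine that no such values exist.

D: False, M: True, C: True, A: False, U: False, V: True, W: True, B: True, G: True, H: False

Set D = False.
  then (B OR D) forces B = True.
  then (NOT B OR D OR NOT U) forces U = False.
Set M = True.
  then (NOT M OR W) forces W = True.
  then (C OR NOT M OR NOT W) forces C = True.
  then (NOT A OR NOT C OR D) forces A = False.
  then (A OR NOT M OR V) forces V = True.
Set G = True.
Set H = False.
All clauses satisfied.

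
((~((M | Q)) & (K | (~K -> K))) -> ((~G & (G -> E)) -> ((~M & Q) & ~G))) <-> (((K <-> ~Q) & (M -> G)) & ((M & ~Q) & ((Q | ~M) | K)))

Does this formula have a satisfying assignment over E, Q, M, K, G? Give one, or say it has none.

E: False, Q: False, M: True, K: True, G: True

  ((~((M | Q)) & (K | (~K -> K))) -> ((~G & (G -> E)) -> ((~M & Q) & ~G))) <-> (((K <-> ~Q) & (M -> G)) & ((M & ~Q) & ((Q | ~M) | K))) = True
    (~((M | Q)) & (K | (~K -> K))) -> ((~G & (G -> E)) -> ((~M & Q) & ~G)) = True
      ~((M | Q)) & (K | (~K -> K)) = False
        ~((M | Q)) = False
          M | Q = True
        K | (~K -> K) = True
          ~K -> K = True
            ~K = False
      (~G & (G -> E)) -> ((~M & Q) & ~G) = True
        ~G & (G -> E) = False
          ~G = False
          G -> E = False
        (~M & Q) & ~G = False
          ~M & Q = False
            ~M = False
          ~G = False
    ((K <-> ~Q) & (M -> G)) & ((M & ~Q) & ((Q | ~M) | K)) = True
      (K <-> ~Q) & (M -> G) = True
        K <-> ~Q = True
          ~Q = True
        M -> G = True
      (M & ~Q) & ((Q | ~M) | K) = True
        M & ~Q = True
          ~Q = True
        (Q | ~M) | K = True
          Q | ~M = False
            ~M = False
The formula evaluates to True.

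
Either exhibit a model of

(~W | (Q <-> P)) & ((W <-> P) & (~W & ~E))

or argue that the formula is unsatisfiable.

Q = True, P = False, W = False, E = False

  ~W | (Q <-> P) = True
    ~W = True
    Q <-> P = False
  (W <-> P) & (~W & ~E) = True
    W <-> P = True
    ~W & ~E = True
      ~W = True
      ~E = True
Both conjuncts True, so the formula holds.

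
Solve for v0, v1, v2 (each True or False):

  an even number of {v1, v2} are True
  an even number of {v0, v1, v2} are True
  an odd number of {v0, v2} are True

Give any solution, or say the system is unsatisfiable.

v0 = False; v1 = True; v2 = True

{v1, v2}: 2 true → even ✓
{v0, v1, v2}: 2 true → even ✓
{v0, v2}: 1 true → odd ✓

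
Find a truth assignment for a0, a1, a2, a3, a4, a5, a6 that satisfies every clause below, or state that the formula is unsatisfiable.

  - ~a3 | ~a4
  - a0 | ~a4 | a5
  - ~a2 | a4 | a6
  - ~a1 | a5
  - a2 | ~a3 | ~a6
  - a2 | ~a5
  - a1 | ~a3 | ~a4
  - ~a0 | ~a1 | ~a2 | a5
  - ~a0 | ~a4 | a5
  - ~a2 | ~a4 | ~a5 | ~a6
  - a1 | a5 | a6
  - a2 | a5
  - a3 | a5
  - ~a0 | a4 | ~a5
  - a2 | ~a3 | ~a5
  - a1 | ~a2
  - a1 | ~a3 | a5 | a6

Set a0 = False.
Try a1 = False:
  (a1 | ~a2) forces a2 = False.
  (a2 | ~a5) forces a5 = False.
  clause (a2 | a5) is falsified — backtrack.
So a1 = True.
  then (~a1 | a5) forces a5 = True.
  then (a2 | ~a5) forces a2 = True.
Set a3 = True.
  then (~a3 | ~a4) forces a4 = False.
  then (~a2 | a4 | a6) forces a6 = True.
All clauses satisfied.

a0 = False, a1 = True, a2 = True, a3 = True, a4 = False, a5 = True, a6 = True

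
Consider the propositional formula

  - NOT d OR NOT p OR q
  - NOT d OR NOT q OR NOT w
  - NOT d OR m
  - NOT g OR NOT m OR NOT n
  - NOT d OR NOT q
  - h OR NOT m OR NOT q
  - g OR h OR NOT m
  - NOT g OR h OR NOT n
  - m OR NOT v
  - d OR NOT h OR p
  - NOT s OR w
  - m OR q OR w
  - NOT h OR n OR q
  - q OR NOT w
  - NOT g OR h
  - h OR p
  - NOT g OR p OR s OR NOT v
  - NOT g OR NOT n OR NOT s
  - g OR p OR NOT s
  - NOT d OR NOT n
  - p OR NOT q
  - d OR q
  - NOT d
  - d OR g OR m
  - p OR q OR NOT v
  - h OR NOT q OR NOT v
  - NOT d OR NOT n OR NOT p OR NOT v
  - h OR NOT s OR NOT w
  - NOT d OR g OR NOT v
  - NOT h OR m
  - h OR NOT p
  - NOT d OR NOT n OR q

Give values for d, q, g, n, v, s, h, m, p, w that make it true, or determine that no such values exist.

d = False; q = True; g = False; n = True; v = False; s = False; h = True; m = True; p = True; w = True

Unit clause (NOT d) forces d = False.
In (d OR q) only q is left, so q = True.
In (p OR NOT q) only p is left, so p = True.
In (h OR NOT p) only h is left, so h = True.
In (NOT h OR m) only m is left, so m = True.
Set g = False.
Set n = True.
Set v = False.
Set s = False.
Set w = True.
All clauses satisfied.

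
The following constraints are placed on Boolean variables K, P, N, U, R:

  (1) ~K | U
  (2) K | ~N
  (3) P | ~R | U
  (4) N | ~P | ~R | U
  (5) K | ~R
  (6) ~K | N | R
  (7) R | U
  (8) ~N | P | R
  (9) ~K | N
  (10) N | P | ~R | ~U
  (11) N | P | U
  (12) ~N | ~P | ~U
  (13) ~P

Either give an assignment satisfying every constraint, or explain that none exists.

Unit clause (~P) forces P = False.
Set K = False.
  then (K | ~N) forces N = False.
  then (K | ~R) forces R = False.
  then (R | U) forces U = True.
All clauses satisfied.

K = False, P = False, N = False, U = True, R = False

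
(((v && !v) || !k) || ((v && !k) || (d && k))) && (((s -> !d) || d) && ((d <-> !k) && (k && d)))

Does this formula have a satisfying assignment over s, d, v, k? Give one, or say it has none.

Case k = True: the formula simplifies to ((v && !v) || d) && (((s -> !d) || d) && (!d && d)).
  d = True: the conjunct !d is False.
  d = False: the conjunct d is False.
Case k = False: the conjunct k is False.
Both cases fail — unsatisfiable.

UNSATISFIABLE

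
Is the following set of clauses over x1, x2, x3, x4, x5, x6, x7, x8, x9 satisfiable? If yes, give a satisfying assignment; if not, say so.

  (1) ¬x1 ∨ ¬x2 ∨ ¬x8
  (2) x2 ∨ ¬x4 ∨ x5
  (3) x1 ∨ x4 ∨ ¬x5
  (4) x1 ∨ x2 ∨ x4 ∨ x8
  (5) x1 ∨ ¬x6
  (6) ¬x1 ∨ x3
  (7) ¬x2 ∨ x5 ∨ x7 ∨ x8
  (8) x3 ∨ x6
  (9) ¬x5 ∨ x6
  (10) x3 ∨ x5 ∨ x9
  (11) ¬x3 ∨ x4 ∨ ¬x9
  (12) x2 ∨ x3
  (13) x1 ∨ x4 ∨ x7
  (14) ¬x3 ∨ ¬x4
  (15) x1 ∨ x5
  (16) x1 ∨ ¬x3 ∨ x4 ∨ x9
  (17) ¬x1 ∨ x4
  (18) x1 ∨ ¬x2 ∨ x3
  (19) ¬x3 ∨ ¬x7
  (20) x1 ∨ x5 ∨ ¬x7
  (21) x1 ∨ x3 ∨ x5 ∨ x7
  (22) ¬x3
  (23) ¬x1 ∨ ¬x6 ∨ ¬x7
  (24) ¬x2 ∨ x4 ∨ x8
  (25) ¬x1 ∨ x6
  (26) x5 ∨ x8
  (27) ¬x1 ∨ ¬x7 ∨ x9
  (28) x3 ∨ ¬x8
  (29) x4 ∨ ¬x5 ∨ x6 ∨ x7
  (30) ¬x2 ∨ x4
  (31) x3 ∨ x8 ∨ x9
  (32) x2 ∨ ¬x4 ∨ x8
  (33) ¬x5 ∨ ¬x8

The formula is unsatisfiable.

Case x3 = True:
  Clause (¬x3) is falsified — contradiction.
Case x3 = False:
  (¬x1 ∨ x3) forces x1 = False.
  (x1 ∨ ¬x6) forces x6 = False.
  Clause (x3 ∨ x6) is falsified — contradiction.
Both cases fail, so the formula is unsatisfiable.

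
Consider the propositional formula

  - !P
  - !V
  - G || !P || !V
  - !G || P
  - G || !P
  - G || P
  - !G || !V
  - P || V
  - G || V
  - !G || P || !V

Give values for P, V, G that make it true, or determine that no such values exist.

UNSATISFIABLE

Case P = True:
  Clause (!P) is falsified — contradiction.
Case P = False:
  (!V) forces V = False.
  Clause (P || V) is falsified — contradiction.
Both cases fail, so the formula is unsatisfiable.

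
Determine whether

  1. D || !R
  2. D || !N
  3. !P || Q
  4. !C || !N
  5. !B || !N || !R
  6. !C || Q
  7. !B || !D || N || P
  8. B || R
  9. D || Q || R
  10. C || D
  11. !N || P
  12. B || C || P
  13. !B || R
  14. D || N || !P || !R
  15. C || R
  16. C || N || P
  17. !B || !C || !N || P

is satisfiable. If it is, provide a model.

Set D = True.
Try Q = False:
  (!P || Q) forces P = False.
  (!C || Q) forces C = False.
  (!N || P) forces N = False.
  clause (C || N || P) is falsified — backtrack.
So Q = True.
Set R = True.
Set B = True.
  then (!B || !N || !R) forces N = False.
  then (!B || !D || N || P) forces P = True.
Set C = True.
All clauses satisfied.

D = True, Q = True, R = True, B = True, N = False, C = True, P = True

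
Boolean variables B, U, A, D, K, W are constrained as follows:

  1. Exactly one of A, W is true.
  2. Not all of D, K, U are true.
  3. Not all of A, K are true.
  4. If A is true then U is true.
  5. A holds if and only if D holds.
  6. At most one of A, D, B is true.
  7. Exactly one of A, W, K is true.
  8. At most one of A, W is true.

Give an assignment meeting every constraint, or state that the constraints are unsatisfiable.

B: False; U: False; A: False; D: False; K: False; W: True

  (1) {A, W}: 1 true — exactly one ✓
  (2) {D, K, U}: 0/3 true — not all ✓
  (3) {A, K}: 0/2 true — not all ✓
  (4) A=F ⇒ U: vacuous ✓
  (5) A=F, D=F — same ✓
  (6) {A, D, B}: 0 true — at most one ✓
  (7) {A, W, K}: 1 true — exactly one ✓
  (8) {A, W}: 1 true — at most one ✓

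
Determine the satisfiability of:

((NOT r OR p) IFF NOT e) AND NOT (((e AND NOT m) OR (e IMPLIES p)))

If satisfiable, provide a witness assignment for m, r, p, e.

m = True; r = True; p = False; e = True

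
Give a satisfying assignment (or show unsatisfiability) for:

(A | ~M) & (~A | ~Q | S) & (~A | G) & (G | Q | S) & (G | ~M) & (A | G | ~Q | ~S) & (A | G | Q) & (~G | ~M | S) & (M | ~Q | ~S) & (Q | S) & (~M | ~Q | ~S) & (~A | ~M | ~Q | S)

Set M = False.
Set A = False.
Set Q = False.
  then (A | G | Q) forces G = True.
  then (Q | S) forces S = True.
All clauses satisfied.

M: False, A: False, Q: False, S: True, G: True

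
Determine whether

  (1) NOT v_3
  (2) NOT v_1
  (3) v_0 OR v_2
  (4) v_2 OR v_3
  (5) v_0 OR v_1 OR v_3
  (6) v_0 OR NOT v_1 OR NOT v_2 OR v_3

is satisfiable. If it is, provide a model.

v_0=T; v_1=F; v_2=T; v_3=F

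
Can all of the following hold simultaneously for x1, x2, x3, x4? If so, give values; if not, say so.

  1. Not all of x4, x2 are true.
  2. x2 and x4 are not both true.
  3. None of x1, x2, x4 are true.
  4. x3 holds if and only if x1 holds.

x1=F; x2=F; x3=F; x4=F

  (1) {x4, x2}: 0/2 true — not all ✓
  (2) x2=F, x4=F — not both ✓
  (3) {x1, x2, x4}: 0 true — none ✓
  (4) x3=F, x1=F — same ✓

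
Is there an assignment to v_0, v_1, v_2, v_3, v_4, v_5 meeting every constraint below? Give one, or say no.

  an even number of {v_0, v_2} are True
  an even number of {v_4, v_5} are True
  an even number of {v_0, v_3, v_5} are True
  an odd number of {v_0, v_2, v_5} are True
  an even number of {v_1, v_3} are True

v_0 = False, v_1 = True, v_2 = False, v_3 = True, v_4 = True, v_5 = True

{v_0, v_2}: 0 true → even ✓
{v_4, v_5}: 2 true → even ✓
{v_0, v_3, v_5}: 2 true → even ✓
{v_0, v_2, v_5}: 1 true → odd ✓
{v_1, v_3}: 2 true → even ✓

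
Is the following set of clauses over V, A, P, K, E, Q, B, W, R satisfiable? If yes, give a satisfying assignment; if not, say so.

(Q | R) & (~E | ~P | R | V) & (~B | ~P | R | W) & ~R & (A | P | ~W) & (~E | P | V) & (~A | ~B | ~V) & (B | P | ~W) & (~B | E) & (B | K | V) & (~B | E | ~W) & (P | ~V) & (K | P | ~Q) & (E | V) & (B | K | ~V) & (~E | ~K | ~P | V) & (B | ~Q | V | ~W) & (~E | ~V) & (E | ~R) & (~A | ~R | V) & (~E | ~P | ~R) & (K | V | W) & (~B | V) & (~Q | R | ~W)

V = True, A = True, P = True, K = True, E = False, Q = True, B = False, W = False, R = False

Unit clause (~R) forces R = False.
In (Q | R) only Q is left, so Q = True.
In (~Q | R | ~W) only ~W is left, so W = False.
Set V = True.
  then (P | ~V) forces P = True.
  then (~E | ~V) forces E = False.
  then (~B | ~P | R | W) forces B = False.
  then (B | K | ~V) forces K = True.
Set A = True.
All clauses satisfied.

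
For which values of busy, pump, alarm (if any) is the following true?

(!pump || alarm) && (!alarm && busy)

busy=T; pump=F; alarm=F

  !pump || alarm = True
    !pump = True
  !alarm && busy = True
    !alarm = True
Both conjuncts True, so the formula holds.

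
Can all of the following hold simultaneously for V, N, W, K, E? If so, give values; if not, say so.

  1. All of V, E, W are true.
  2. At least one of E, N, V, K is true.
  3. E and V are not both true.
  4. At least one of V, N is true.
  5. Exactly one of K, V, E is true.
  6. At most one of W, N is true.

Unsatisfiable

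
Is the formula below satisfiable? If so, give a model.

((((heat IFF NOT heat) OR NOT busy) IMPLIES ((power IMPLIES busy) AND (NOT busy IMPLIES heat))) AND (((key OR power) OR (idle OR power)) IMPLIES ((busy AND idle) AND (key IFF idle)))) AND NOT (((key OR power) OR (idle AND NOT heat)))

busy: False, key: False, power: False, idle: False, heat: True

  (((heat IFF NOT heat) OR NOT busy) IMPLIES ((power IMPLIES busy) AND (NOT busy IMPLIES heat))) AND (((key OR power) OR (idle OR power)) IMPLIES ((busy AND idle) AND (key IFF idle))) = True
    ((heat IFF NOT heat) OR NOT busy) IMPLIES ((power IMPLIES busy) AND (NOT busy IMPLIES heat)) = True
      (heat IFF NOT heat) OR NOT busy = True
        heat IFF NOT heat = False
          NOT heat = False
        NOT busy = True
      (power IMPLIES busy) AND (NOT busy IMPLIES heat) = True
        power IMPLIES busy = True
        NOT busy IMPLIES heat = True
          NOT busy = True
    ((key OR power) OR (idle OR power)) IMPLIES ((busy AND idle) AND (key IFF idle)) = True
      (key OR power) OR (idle OR power) = False
        key OR power = False
        idle OR power = False
      (busy AND idle) AND (key IFF idle) = False
        busy AND idle = False
        key IFF idle = True
  NOT (((key OR power) OR (idle AND NOT heat))) = True
    (key OR power) OR (idle AND NOT heat) = False
      key OR power = False
      idle AND NOT heat = False
        NOT heat = False
Both conjuncts True, so the formula holds.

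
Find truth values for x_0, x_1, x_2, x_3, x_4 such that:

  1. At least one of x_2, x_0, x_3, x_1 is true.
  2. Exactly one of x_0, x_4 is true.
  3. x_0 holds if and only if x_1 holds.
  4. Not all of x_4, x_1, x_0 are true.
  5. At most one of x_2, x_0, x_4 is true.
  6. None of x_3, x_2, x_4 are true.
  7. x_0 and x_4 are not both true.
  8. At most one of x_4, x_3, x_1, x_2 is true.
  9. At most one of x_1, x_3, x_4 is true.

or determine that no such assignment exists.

x_0 = True, x_1 = True, x_2 = False, x_3 = False, x_4 = False

  (1) {x_2, x_0, x_3, x_1}: 2 true — at least one ✓
  (2) {x_0, x_4}: 1 true — exactly one ✓
  (3) x_0=T, x_1=T — same ✓
  (4) {x_4, x_1, x_0}: 2/3 true — not all ✓
  (5) {x_2, x_0, x_4}: 1 true — at most one ✓
  (6) {x_3, x_2, x_4}: 0 true — none ✓
  (7) x_0=T, x_4=F — not both ✓
  (8) {x_4, x_3, x_1, x_2}: 1 true — at most one ✓
  (9) {x_1, x_3, x_4}: 1 true — at most one ✓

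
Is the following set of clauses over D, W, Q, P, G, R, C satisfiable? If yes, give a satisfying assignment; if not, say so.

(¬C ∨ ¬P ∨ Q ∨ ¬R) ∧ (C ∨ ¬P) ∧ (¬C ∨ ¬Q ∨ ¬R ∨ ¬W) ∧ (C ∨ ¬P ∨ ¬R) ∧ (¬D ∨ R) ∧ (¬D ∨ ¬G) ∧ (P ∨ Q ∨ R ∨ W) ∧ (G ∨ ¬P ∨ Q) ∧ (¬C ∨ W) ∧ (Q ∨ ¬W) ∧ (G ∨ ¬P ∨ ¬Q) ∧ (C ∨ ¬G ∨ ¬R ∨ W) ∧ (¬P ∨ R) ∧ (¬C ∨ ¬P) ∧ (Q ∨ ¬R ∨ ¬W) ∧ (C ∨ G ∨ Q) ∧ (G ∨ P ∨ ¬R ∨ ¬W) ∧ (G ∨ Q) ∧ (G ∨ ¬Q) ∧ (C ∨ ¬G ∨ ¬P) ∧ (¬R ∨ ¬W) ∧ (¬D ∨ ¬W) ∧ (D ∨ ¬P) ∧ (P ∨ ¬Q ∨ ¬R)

Try D = True:
  (¬D ∨ R) forces R = True.
  (¬D ∨ ¬G) forces G = False.
  (G ∨ Q) forces Q = True.
  clause (G ∨ ¬Q) is falsified — backtrack.
So D = False.
  then (D ∨ ¬P) forces P = False.
Set W = True.
  then (Q ∨ ¬W) forces Q = True.
  then (G ∨ ¬Q) forces G = True.
  then (¬R ∨ ¬W) forces R = False.
Set C = False.
All clauses satisfied.

D: False; W: True; Q: True; P: False; G: True; R: False; C: False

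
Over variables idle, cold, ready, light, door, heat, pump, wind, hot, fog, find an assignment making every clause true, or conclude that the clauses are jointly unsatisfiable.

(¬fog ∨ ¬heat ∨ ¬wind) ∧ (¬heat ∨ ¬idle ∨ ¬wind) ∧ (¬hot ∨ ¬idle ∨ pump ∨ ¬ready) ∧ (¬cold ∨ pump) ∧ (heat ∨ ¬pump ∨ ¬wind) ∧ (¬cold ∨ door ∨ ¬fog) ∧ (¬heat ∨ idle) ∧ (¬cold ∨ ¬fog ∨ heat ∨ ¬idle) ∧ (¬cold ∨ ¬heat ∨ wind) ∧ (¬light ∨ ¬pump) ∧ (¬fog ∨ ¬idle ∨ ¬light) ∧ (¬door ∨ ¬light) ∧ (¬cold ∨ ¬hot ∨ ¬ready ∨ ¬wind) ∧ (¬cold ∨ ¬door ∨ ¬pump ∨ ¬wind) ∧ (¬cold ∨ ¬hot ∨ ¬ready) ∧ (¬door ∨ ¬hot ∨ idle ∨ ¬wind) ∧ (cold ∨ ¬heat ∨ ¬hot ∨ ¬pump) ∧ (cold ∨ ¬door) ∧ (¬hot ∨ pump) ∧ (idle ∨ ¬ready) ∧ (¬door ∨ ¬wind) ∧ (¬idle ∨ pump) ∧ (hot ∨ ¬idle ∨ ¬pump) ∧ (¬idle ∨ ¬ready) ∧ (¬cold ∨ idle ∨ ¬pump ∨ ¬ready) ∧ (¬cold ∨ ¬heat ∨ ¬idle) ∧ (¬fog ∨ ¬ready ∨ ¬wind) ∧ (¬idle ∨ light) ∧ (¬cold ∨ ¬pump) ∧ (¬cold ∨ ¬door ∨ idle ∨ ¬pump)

idle = False, cold = False, ready = False, light = True, door = False, heat = False, pump = False, wind = True, hot = False, fog = True

Set idle = False.
  then (¬heat ∨ idle) forces heat = False.
  then (idle ∨ ¬ready) forces ready = False.
Try cold = True:
  (¬cold ∨ pump) forces pump = True.
  clause (¬cold ∨ ¬pump) is falsified — backtrack.
So cold = False.
  then (cold ∨ ¬door) forces door = False.
Set light = True.
  then (¬light ∨ ¬pump) forces pump = False.
  then (¬hot ∨ pump) forces hot = False.
Set wind = True.
Set fog = True.
All clauses satisfied.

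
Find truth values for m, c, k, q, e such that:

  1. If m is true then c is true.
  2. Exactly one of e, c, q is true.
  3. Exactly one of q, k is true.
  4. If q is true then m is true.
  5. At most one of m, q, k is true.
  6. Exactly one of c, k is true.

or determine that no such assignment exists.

m = False; c = False; k = True; q = False; e = True

  (1) m=F ⇒ c: vacuous ✓
  (2) {e, c, q}: 1 true — exactly one ✓
  (3) {q, k}: 1 true — exactly one ✓
  (4) q=F ⇒ m: vacuous ✓
  (5) {m, q, k}: 1 true — at most one ✓
  (6) {c, k}: 1 true — exactly one ✓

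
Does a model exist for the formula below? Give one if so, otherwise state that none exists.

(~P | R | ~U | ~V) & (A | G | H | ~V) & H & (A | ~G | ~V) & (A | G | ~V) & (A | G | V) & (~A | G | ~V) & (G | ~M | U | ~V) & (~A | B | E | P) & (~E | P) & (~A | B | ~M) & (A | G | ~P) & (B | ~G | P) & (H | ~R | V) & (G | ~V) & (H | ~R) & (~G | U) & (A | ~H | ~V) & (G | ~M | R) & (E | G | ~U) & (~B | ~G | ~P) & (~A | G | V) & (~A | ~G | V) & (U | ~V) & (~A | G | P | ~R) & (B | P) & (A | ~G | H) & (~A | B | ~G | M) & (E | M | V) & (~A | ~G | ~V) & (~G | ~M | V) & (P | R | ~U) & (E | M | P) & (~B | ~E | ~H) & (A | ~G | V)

No satisfying assignment exists.

Case V = True:
  (H) forces H = True.
  (G | ~V) forces G = True.
  (A | ~G | ~V) forces A = True.
  Clause (~A | ~G | ~V) is falsified — contradiction.
Case V = False:
  (H) forces H = True.
  If G = True:
    (~G | U) forces U = True.
    (~A | ~G | V) forces A = False.
    clause (A | ~G | V) is falsified.
  If G = False:
    (A | G | V) forces A = True.
    clause (~A | G | V) is falsified.
  Every sub-case reaches a contradiction.
Both cases fail, so the formula is unsatisfiable.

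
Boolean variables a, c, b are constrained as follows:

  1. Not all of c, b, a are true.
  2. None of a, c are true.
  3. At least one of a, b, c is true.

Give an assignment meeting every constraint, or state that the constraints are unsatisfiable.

a: False; c: False; b: True

  (1) {c, b, a}: 1/3 true — not all ✓
  (2) {a, c}: 0 true — none ✓
  (3) {a, b, c}: 1 true — at least one ✓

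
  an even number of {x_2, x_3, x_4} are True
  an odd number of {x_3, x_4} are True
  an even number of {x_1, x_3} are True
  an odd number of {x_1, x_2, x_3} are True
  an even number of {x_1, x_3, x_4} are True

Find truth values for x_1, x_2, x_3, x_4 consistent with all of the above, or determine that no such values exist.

x_1: True; x_2: True; x_3: True; x_4: False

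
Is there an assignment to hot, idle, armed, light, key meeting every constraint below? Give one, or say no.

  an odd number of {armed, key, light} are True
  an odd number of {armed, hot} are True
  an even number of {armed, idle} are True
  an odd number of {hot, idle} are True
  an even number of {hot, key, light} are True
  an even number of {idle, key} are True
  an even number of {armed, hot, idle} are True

hot = False; idle = True; armed = True; light = True; key = True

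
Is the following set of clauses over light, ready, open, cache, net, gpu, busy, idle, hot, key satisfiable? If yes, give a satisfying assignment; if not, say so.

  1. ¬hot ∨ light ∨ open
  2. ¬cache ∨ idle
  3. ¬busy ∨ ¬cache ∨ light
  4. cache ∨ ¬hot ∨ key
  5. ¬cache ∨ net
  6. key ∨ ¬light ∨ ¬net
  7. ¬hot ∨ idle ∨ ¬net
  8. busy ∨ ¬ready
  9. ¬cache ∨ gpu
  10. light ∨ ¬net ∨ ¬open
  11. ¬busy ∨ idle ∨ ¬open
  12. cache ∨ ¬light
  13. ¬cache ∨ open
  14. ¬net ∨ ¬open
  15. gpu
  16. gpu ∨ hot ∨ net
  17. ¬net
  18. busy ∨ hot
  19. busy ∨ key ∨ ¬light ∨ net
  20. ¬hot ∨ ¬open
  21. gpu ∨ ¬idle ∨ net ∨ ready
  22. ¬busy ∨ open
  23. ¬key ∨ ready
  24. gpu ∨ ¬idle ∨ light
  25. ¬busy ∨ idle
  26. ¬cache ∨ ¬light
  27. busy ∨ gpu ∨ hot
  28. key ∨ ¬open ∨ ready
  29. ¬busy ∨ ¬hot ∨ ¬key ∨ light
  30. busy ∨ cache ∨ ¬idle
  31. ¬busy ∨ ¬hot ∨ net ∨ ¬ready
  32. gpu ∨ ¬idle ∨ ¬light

Unit clause (gpu) forces gpu = True.
Unit clause (¬net) forces net = False.
In (¬cache ∨ net) only ¬cache is left, so cache = False.
In (cache ∨ ¬light) only ¬light is left, so light = False.
Try ready = False:
  (¬key ∨ ready) forces key = False.
  (cache ∨ ¬hot ∨ key) forces hot = False.
  (busy ∨ hot) forces busy = True.
  (¬busy ∨ open) forces open = True.
  clause (key ∨ ¬open ∨ ready) is falsified — backtrack.
So ready = True.
  then (busy ∨ ¬ready) forces busy = True.
  then (¬busy ∨ open) forces open = True.
  then (¬busy ∨ idle) forces idle = True.
  then (¬busy ∨ ¬hot ∨ net ∨ ¬ready) forces hot = False.
Set key = False.
All clauses satisfied.

light = False; ready = True; open = True; cache = False; net = False; gpu = True; busy = True; idle = True; hot = False; key = False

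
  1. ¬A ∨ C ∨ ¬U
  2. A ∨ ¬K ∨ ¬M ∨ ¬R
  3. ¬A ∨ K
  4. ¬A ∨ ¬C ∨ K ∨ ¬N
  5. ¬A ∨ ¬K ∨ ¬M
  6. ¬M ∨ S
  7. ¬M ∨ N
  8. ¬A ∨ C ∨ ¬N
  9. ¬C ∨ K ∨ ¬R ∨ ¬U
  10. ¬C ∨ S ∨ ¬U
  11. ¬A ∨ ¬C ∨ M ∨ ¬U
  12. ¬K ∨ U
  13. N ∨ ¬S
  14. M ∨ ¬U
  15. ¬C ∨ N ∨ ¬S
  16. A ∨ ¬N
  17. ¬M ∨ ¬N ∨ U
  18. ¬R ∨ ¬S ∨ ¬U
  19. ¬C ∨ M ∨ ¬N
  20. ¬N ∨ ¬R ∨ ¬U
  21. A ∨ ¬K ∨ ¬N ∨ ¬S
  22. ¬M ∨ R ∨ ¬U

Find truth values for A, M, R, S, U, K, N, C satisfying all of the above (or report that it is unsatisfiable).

A: False; M: False; R: False; S: False; U: False; K: False; N: False; C: True

Try A = True:
  (¬A ∨ K) forces K = True.
  (¬A ∨ ¬K ∨ ¬M) forces M = False.
  (¬K ∨ U) forces U = True.
  clause (M ∨ ¬U) is falsified — backtrack.
So A = False.
  then (A ∨ ¬N) forces N = False.
  then (¬M ∨ N) forces M = False.
  then (N ∨ ¬S) forces S = False.
  then (M ∨ ¬U) forces U = False.
  then (¬K ∨ U) forces K = False.
Set R = False.
Set C = True.
All clauses satisfied.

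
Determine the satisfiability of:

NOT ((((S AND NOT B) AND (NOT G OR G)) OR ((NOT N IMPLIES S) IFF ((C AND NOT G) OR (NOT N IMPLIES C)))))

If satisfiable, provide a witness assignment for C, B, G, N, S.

C = False, B = True, G = True, N = False, S = True

  NOT ((((S AND NOT B) AND (NOT G OR G)) OR ((NOT N IMPLIES S) IFF ((C AND NOT G) OR (NOT N IMPLIES C))))) = True
    ((S AND NOT B) AND (NOT G OR G)) OR ((NOT N IMPLIES S) IFF ((C AND NOT G) OR (NOT N IMPLIES C))) = False
      (S AND NOT B) AND (NOT G OR G) = False
        S AND NOT B = False
          NOT B = False
        NOT G OR G = True
          NOT G = False
      (NOT N IMPLIES S) IFF ((C AND NOT G) OR (NOT N IMPLIES C)) = False
        NOT N IMPLIES S = True
          NOT N = True
        (C AND NOT G) OR (NOT N IMPLIES C) = False
          C AND NOT G = False
            NOT G = False
          NOT N IMPLIES C = False
            NOT N = True
The formula evaluates to True.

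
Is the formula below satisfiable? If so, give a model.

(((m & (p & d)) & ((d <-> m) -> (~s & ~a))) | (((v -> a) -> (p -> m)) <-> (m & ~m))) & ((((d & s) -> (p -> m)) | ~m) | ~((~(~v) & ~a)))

s=F; v=F; p=T; d=T; m=F; a=T

  ((m & (p & d)) & ((d <-> m) -> (~s & ~a))) | (((v -> a) -> (p -> m)) <-> (m & ~m)) = True
    (m & (p & d)) & ((d <-> m) -> (~s & ~a)) = False
      m & (p & d) = False
        p & d = True
      (d <-> m) -> (~s & ~a) = True
        d <-> m = False
        ~s & ~a = False
          ~s = True
          ~a = False
    ((v -> a) -> (p -> m)) <-> (m & ~m) = True
      (v -> a) -> (p -> m) = False
        v -> a = True
        p -> m = False
      m & ~m = False
        ~m = True
  (((d & s) -> (p -> m)) | ~m) | ~((~(~v) & ~a)) = True
    ((d & s) -> (p -> m)) | ~m = True
      (d & s) -> (p -> m) = True
        d & s = False
        p -> m = False
      ~m = True
    ~((~(~v) & ~a)) = True
      ~(~v) & ~a = False
        ~(~v) = False
          ~v = True
        ~a = False
Both conjuncts True, so the formula holds.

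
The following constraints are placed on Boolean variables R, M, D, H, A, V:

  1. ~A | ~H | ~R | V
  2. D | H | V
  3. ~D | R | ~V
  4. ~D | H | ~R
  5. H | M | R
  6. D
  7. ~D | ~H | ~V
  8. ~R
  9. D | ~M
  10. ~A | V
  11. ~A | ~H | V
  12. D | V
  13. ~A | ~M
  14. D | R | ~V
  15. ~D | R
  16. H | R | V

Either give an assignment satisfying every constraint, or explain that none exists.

Unsatisfiable — no assignment works.

Case R = True:
  Clause (~R) is falsified — contradiction.
Case R = False:
  (D) forces D = True.
  Clause (~D | R) is falsified — contradiction.
Both cases fail, so the formula is unsatisfiable.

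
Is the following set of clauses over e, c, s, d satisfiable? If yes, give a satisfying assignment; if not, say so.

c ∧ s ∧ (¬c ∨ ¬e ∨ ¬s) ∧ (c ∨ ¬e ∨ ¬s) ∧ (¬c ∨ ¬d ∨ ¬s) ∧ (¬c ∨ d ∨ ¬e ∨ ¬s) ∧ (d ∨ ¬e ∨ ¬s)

e=F, c=T, s=T, d=F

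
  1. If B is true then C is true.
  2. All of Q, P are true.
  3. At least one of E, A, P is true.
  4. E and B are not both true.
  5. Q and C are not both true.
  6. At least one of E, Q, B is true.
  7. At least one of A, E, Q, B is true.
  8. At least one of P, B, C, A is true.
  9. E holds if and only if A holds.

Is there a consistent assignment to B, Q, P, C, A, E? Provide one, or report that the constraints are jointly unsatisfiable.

B = False, Q = True, P = True, C = False, A = False, E = False

  (1) B=F ⇒ C: vacuous ✓
  (2) {Q, P}: all 2 true ✓
  (3) {E, A, P}: 1 true — at least one ✓
  (4) E=F, B=F — not both ✓
  (5) Q=T, C=F — not both ✓
  (6) {E, Q, B}: 1 true — at least one ✓
  (7) {A, E, Q, B}: 1 true — at least one ✓
  (8) {P, B, C, A}: 1 true — at least one ✓
  (9) E=F, A=F — same ✓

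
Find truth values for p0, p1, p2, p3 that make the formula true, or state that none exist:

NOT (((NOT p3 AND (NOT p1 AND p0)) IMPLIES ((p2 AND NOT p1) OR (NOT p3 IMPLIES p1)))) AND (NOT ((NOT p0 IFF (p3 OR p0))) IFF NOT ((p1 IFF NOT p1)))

p0=T, p1=F, p2=F, p3=F

  NOT (((NOT p3 AND (NOT p1 AND p0)) IMPLIES ((p2 AND NOT p1) OR (NOT p3 IMPLIES p1)))) = True
    (NOT p3 AND (NOT p1 AND p0)) IMPLIES ((p2 AND NOT p1) OR (NOT p3 IMPLIES p1)) = False
      NOT p3 AND (NOT p1 AND p0) = True
        NOT p3 = True
        NOT p1 AND p0 = True
          NOT p1 = True
      (p2 AND NOT p1) OR (NOT p3 IMPLIES p1) = False
        p2 AND NOT p1 = False
          NOT p1 = True
        NOT p3 IMPLIES p1 = False
          NOT p3 = True
  NOT ((NOT p0 IFF (p3 OR p0))) IFF NOT ((p1 IFF NOT p1)) = True
    NOT ((NOT p0 IFF (p3 OR p0))) = True
      NOT p0 IFF (p3 OR p0) = False
        NOT p0 = False
        p3 OR p0 = True
    NOT ((p1 IFF NOT p1)) = True
      p1 IFF NOT p1 = False
        NOT p1 = True
Both conjuncts True, so the formula holds.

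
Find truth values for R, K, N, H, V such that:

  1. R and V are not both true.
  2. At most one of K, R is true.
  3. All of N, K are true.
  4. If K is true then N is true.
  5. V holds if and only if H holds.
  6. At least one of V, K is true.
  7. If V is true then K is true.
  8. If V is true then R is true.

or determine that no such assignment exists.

R: False; K: True; N: True; H: False; V: False

  (1) R=F, V=F — not both ✓
  (2) {K, R}: 1 true — at most one ✓
  (3) {N, K}: all 2 true ✓
  (4) K=T ⇒ N: T ✓
  (5) V=F, H=F — same ✓
  (6) {V, K}: 1 true — at least one ✓
  (7) V=F ⇒ K: vacuous ✓
  (8) V=F ⇒ R: vacuous ✓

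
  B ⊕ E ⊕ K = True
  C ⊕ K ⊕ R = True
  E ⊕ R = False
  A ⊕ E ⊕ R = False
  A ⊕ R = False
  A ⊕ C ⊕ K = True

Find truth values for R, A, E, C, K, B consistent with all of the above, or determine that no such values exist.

R = False, A = False, E = False, C = True, K = False, B = True

B ⊕ E ⊕ K = T ⊕ F ⊕ F = True ✓
C ⊕ K ⊕ R = T ⊕ F ⊕ F = True ✓
E ⊕ R = F ⊕ F = False ✓
A ⊕ E ⊕ R = F ⊕ F ⊕ F = False ✓
A ⊕ R = F ⊕ F = False ✓
A ⊕ C ⊕ K = F ⊕ T ⊕ F = True ✓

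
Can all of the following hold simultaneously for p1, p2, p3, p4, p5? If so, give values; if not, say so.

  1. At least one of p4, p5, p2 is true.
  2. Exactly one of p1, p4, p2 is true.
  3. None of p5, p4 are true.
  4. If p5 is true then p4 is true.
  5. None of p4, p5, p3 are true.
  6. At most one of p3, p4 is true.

p1: False, p2: True, p3: False, p4: False, p5: False

  (1) {p4, p5, p2}: 1 true — at least one ✓
  (2) {p1, p4, p2}: 1 true — exactly one ✓
  (3) {p5, p4}: 0 true — none ✓
  (4) p5=F ⇒ p4: vacuous ✓
  (5) {p4, p5, p3}: 0 true — none ✓
  (6) {p3, p4}: 0 true — at most one ✓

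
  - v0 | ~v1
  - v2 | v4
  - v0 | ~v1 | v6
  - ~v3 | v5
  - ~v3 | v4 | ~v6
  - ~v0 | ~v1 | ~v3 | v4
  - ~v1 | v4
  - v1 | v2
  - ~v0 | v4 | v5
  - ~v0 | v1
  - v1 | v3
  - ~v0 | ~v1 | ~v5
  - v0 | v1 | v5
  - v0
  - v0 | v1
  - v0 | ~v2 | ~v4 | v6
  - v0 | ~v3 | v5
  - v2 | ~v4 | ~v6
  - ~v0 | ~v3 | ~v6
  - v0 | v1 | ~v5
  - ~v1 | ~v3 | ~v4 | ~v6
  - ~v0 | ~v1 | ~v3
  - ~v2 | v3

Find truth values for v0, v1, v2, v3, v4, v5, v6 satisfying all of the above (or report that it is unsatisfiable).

v0 = True, v1 = True, v2 = False, v3 = False, v4 = True, v5 = False, v6 = False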